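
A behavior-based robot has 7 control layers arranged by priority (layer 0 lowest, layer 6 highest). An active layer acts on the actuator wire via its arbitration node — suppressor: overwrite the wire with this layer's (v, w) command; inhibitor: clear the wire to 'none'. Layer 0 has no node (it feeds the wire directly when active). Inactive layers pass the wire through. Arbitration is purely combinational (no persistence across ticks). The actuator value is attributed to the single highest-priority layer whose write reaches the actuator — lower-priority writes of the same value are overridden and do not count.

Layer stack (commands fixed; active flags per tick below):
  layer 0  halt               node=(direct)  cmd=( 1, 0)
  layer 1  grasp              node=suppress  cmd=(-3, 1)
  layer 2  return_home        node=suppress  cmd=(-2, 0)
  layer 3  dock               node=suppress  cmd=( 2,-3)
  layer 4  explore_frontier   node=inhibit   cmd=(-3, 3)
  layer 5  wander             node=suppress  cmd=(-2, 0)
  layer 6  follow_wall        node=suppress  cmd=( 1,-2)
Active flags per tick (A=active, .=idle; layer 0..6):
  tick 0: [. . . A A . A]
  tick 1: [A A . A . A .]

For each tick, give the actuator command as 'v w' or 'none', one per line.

1 -2
-2 0

tick 0:
  layer 0 (halt) idle — none
  layer 1 (grasp) idle — unchanged: none
  layer 2 (return_home) idle — unchanged: none
  layer 3 (dock) active — suppresses: (2, -3)
  layer 4 (explore_frontier) active — inhibits: none
  layer 5 (wander) idle — unchanged: none
  layer 6 (follow_wall) active — suppresses: (1, -2)
  → actuator (1, -2)
tick 1:
  layer 0 (halt) active — direct: (1, 0)
  layer 1 (grasp) active — suppresses: (-3, 1)
  layer 2 (return_home) idle — unchanged: (-3, 1)
  layer 3 (dock) active — suppresses: (2, -3)
  layer 4 (explore_frontier) idle — unchanged: (2, -3)
  layer 5 (wander) active — suppresses: (-2, 0)
  layer 6 (follow_wall) idle — unchanged: (-2, 0)
  → actuator (-2, 0)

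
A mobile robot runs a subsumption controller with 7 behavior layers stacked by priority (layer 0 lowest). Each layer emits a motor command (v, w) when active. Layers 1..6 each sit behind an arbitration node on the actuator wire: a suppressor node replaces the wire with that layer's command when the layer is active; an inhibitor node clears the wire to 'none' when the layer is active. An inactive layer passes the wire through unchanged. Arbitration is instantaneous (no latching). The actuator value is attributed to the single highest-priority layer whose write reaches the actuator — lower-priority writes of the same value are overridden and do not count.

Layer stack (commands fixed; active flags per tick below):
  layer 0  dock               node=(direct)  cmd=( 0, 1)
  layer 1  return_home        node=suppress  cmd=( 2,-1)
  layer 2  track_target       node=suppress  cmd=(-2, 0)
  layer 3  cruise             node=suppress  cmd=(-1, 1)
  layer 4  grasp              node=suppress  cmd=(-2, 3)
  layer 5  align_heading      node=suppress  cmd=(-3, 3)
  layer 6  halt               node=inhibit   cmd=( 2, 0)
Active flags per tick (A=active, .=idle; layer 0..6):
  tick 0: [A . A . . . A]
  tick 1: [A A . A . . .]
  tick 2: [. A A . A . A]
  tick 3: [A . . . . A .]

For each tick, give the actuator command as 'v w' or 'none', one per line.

none
-1 1
none
-3 3

tick 0:
  [0] dock on; wire := (0, 1)
  [1] return_home off; pass (0, 1)
  [2] track_target on (suppress); wire := (-2, 0)
  [3] cruise off; pass (-2, 0)
  [4] grasp off; pass (-2, 0)
  [5] align_heading off; pass (-2, 0)
  [6] halt on (inhibit); wire := none
  output none
tick 1:
  [0] dock on; wire := (0, 1)
  [1] return_home on (suppress); wire := (2, -1)
  [2] track_target off; pass (2, -1)
  [3] cruise on (suppress); wire := (-1, 1)
  [4] grasp off; pass (-1, 1)
  [5] align_heading off; pass (-1, 1)
  [6] halt off; pass (-1, 1)
  output (-1, 1)
tick 2:
  [0] dock off; wire := none
  [1] return_home on (suppress); wire := (2, -1)
  [2] track_target on (suppress); wire := (-2, 0)
  [3] cruise off; pass (-2, 0)
  [4] grasp on (suppress); wire := (-2, 3)
  [5] align_heading off; pass (-2, 3)
  [6] halt on (inhibit); wire := none
  output none
tick 3:
  [0] dock on; wire := (0, 1)
  [1] return_home off; pass (0, 1)
  [2] track_target off; pass (0, 1)
  [3] cruise off; pass (0, 1)
  [4] grasp off; pass (0, 1)
  [5] align_heading on (suppress); wire := (-3, 3)
  [6] halt off; pass (-3, 3)
  output (-3, 3)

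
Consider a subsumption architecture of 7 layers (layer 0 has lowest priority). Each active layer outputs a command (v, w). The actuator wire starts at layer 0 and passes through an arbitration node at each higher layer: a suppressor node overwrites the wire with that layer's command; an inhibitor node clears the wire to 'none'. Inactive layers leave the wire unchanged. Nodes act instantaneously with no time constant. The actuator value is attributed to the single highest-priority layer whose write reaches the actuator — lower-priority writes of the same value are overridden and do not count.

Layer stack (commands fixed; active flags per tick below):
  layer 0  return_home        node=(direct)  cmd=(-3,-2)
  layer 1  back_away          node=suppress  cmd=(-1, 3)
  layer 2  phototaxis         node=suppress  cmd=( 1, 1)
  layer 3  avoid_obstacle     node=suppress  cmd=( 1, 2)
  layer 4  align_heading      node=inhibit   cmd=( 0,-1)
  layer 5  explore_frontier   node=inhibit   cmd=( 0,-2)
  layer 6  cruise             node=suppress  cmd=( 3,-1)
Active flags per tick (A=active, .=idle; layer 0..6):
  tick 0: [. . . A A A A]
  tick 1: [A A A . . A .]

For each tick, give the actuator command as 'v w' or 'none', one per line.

tick 0:
  layer 0 (return_home) idle — none
  layer 1 (back_away) idle — unchanged: none
  layer 2 (phototaxis) idle — unchanged: none
  layer 3 (avoid_obstacle) active — suppresses: (1, 2)
  layer 4 (align_heading) active — inhibits: none
  layer 5 (explore_frontier) active — inhibits: none
  layer 6 (cruise) active — suppresses: (3, -1)
  → actuator (3, -1)
tick 1:
  layer 0 (return_home) active — direct: (-3, -2)
  layer 1 (back_away) active — suppresses: (-1, 3)
  layer 2 (phototaxis) active — suppresses: (1, 1)
  layer 3 (avoid_obstacle) idle — unchanged: (1, 1)
  layer 4 (align_heading) idle — unchanged: (1, 1)
  layer 5 (explore_frontier) active — inhibits: none
  layer 6 (cruise) idle — unchanged: none
  → actuator none

3 -1
none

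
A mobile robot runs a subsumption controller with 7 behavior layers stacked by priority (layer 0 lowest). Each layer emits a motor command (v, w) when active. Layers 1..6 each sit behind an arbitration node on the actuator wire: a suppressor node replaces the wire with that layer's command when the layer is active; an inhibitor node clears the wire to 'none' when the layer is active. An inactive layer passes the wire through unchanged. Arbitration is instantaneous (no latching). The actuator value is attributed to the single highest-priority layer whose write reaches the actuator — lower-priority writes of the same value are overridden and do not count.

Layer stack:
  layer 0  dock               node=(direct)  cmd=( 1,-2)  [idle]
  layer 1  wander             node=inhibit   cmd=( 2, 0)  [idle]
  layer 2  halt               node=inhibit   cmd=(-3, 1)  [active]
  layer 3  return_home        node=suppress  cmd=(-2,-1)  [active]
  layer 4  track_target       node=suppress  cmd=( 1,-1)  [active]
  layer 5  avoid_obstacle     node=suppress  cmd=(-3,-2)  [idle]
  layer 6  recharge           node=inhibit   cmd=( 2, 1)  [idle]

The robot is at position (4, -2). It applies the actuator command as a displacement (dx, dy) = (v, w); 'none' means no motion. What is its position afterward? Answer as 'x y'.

5 -3

layer 0 (dock) idle — none
layer 1 (wander) idle — unchanged: none
layer 2 (halt) active — inhibits: none
layer 3 (return_home) active — suppresses: (-2, -1)
layer 4 (track_target) active — suppresses: (1, -1)
layer 5 (avoid_obstacle) idle — unchanged: (1, -1)
layer 6 (recharge) idle — unchanged: (1, -1)
→ actuator (1, -1)
position: (4, -2) + (1, -1) = (5, -3)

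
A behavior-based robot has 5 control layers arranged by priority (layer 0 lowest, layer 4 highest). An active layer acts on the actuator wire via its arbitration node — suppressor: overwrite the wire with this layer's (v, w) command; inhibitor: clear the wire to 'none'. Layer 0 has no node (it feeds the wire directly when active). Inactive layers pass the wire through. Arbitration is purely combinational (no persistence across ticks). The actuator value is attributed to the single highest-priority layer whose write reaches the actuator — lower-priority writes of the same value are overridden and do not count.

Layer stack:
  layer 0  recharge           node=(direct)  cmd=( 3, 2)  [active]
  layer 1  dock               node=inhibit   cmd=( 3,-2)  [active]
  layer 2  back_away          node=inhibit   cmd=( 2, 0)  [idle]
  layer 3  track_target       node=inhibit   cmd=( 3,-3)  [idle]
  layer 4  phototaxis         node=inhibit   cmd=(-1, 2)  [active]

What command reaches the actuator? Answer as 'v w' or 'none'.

L0 recharge: active, feeds wire = (3, 2)
L1 dock: active, inhibitor → wire = none
L2 back_away: idle → wire stays none
L3 track_target: idle → wire stays none
L4 phototaxis: active, inhibitor → wire = none
actuator = none

none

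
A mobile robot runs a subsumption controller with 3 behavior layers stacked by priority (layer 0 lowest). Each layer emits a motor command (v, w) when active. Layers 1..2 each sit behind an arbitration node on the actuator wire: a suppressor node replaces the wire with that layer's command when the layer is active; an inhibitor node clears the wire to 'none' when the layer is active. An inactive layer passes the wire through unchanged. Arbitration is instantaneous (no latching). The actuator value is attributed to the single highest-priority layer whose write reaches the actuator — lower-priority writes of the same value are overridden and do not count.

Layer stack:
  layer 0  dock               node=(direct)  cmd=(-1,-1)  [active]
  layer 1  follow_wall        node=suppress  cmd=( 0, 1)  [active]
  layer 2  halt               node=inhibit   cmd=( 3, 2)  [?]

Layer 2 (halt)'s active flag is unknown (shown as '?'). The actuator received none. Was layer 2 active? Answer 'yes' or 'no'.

yes

If layer 2 is active=yes:
  actuator would be none
If layer 2 is active=no:
  actuator would be (0, 1)
Observed none, so layer 2 was active.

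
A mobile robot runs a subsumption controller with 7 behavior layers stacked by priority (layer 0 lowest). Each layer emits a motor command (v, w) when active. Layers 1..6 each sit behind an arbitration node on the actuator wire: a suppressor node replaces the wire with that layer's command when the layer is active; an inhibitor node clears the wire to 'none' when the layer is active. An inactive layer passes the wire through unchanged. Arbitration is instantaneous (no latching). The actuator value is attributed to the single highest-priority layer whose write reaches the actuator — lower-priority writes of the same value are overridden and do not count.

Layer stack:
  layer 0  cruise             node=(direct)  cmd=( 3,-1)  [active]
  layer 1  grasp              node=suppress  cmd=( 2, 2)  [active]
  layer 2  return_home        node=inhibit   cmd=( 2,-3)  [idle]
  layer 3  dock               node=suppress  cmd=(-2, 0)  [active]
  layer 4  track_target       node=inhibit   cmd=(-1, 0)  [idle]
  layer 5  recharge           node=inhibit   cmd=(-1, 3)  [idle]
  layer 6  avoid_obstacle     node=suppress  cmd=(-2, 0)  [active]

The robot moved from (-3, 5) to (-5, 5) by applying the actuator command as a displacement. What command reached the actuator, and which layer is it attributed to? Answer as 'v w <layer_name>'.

-2 0 avoid_obstacle

displacement = (-5, 5) − (-3, 5) = (-2, 0)
layer 0 (cruise) active — direct: (3, -1)
layer 1 (grasp) active — suppresses: (2, 2)
layer 2 (return_home) idle — unchanged: (2, 2)
layer 3 (dock) active — suppresses: (-2, 0)
layer 4 (track_target) idle — unchanged: (-2, 0)
layer 5 (recharge) idle — unchanged: (-2, 0)
layer 6 (avoid_obstacle) active — suppresses: (-2, 0)
→ actuator (-2, 0) — from layer 6 (avoid_obstacle)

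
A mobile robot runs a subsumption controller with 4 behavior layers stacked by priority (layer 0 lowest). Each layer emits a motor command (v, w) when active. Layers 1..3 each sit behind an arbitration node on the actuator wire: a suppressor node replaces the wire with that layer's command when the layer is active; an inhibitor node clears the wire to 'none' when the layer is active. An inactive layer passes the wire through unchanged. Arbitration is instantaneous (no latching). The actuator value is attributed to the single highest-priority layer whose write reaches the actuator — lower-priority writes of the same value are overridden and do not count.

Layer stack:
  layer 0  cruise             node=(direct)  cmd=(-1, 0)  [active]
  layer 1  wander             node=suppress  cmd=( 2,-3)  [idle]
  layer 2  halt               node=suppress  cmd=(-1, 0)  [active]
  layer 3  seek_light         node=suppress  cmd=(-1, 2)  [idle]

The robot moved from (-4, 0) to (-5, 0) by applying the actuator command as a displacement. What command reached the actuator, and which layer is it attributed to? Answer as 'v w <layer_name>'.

-1 0 halt

displacement = (-5, 0) − (-4, 0) = (-1, 0)
layer 0 (cruise) active — direct: (-1, 0)
layer 1 (wander) idle — unchanged: (-1, 0)
layer 2 (halt) active — suppresses: (-1, 0)
layer 3 (seek_light) idle — unchanged: (-1, 0)
→ actuator (-1, 0) — from layer 2 (halt)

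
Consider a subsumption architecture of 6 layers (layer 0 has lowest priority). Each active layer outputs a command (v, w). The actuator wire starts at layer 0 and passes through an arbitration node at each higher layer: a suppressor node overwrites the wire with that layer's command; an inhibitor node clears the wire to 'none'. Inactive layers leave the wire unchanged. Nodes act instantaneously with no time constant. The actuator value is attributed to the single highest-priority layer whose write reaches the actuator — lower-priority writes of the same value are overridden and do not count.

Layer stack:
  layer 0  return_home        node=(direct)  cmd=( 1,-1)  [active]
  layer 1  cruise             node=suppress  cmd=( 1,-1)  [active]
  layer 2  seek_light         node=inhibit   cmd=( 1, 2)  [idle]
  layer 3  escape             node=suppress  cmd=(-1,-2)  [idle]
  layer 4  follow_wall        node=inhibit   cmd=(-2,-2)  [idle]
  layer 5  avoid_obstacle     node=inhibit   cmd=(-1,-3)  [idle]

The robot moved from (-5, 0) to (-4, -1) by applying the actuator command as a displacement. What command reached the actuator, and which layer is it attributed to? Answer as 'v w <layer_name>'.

displacement = (-4, -1) − (-5, 0) = (1, -1)
L0 return_home: active, feeds wire = (1, -1)
L1 cruise: active, suppressor → wire = (1, -1)
L2 seek_light: idle → wire stays (1, -1)
L3 escape: idle → wire stays (1, -1)
L4 follow_wall: idle → wire stays (1, -1)
L5 avoid_obstacle: idle → wire stays (1, -1)
actuator = (1, -1) — from layer 1 (cruise)

1 -1 cruise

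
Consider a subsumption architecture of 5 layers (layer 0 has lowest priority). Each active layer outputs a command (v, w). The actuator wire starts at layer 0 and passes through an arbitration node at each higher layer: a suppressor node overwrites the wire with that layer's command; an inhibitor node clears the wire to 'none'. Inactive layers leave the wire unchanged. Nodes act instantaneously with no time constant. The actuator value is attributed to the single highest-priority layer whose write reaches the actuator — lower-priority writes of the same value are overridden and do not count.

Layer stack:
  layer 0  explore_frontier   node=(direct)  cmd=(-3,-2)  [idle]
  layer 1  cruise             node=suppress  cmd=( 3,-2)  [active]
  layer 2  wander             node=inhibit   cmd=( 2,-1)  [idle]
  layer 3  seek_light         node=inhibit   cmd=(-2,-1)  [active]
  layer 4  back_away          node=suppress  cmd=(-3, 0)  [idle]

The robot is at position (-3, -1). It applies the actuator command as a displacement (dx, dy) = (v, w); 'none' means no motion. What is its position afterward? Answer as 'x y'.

-3 -1

[0] explore_frontier off; wire := none
[1] cruise on (suppress); wire := (3, -2)
[2] wander off; pass (3, -2)
[3] seek_light on (inhibit); wire := none
[4] back_away off; pass none
output none
position: (-3, -1) + none = (-3, -1)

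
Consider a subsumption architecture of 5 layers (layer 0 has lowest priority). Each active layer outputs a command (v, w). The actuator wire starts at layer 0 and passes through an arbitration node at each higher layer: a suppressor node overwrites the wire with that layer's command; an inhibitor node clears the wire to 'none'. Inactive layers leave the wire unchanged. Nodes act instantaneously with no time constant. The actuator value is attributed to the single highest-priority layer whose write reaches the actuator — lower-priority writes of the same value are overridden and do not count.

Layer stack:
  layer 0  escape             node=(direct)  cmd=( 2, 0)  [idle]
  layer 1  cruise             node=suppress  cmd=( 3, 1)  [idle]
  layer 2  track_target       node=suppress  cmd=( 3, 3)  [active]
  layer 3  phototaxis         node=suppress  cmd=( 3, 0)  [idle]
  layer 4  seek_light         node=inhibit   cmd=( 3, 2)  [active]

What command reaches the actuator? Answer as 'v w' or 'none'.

layer 0 (escape) idle — none
layer 1 (cruise) idle — unchanged: none
layer 2 (track_target) active — suppresses: (3, 3)
layer 3 (phototaxis) idle — unchanged: (3, 3)
layer 4 (seek_light) active — inhibits: none
→ actuator none

none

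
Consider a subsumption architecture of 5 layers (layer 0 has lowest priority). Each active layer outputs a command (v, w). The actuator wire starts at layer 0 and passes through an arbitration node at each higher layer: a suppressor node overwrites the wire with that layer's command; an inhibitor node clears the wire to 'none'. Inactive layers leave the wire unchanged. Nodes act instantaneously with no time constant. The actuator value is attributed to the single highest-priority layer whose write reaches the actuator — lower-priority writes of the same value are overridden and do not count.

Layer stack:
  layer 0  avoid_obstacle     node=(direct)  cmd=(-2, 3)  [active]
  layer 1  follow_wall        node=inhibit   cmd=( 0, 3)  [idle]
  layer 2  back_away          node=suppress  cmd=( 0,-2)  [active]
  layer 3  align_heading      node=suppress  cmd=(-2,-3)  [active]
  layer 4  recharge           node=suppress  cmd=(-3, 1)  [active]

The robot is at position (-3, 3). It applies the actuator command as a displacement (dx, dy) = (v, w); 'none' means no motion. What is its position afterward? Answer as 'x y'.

L0 avoid_obstacle: active, feeds wire = (-2, 3)
L1 follow_wall: idle → wire stays (-2, 3)
L2 back_away: active, suppressor → wire = (0, -2)
L3 align_heading: active, suppressor → wire = (-2, -3)
L4 recharge: active, suppressor → wire = (-3, 1)
actuator = (-3, 1)
position: (-3, 3) + (-3, 1) = (-6, 4)

-6 4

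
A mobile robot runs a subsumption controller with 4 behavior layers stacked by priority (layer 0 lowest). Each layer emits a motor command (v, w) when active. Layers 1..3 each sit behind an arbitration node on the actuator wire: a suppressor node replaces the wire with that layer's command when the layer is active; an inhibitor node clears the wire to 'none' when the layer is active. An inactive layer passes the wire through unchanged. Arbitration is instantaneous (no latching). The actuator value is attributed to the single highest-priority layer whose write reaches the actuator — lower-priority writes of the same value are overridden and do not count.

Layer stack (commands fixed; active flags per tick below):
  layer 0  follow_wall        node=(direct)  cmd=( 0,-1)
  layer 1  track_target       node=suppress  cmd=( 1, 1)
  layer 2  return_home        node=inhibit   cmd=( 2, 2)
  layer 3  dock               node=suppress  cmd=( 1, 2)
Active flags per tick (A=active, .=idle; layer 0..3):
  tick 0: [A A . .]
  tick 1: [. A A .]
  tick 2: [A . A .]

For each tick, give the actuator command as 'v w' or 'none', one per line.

1 1
none
none

tick 0:
  [0] follow_wall on; wire := (0, -1)
  [1] track_target on (suppress); wire := (1, 1)
  [2] return_home off; pass (1, 1)
  [3] dock off; pass (1, 1)
  output (1, 1)
tick 1:
  [0] follow_wall off; wire := none
  [1] track_target on (suppress); wire := (1, 1)
  [2] return_home on (inhibit); wire := none
  [3] dock off; pass none
  output none
tick 2:
  [0] follow_wall on; wire := (0, -1)
  [1] track_target off; pass (0, -1)
  [2] return_home on (inhibit); wire := none
  [3] dock off; pass none
  output none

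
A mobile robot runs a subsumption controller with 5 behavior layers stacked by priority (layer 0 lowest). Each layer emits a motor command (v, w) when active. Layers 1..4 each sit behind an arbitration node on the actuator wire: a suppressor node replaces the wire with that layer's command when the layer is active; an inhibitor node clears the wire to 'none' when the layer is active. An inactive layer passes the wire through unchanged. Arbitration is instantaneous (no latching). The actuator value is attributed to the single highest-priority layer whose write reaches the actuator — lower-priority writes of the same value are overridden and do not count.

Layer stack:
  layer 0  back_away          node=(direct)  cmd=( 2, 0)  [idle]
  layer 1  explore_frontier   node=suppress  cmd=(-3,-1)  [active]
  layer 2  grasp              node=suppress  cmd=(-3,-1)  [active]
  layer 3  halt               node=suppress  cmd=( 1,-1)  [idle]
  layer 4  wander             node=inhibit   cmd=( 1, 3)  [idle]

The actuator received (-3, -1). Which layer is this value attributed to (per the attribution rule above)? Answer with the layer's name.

grasp

[0] back_away off; wire := none
[1] explore_frontier on (suppress); wire := (-3, -1)
[2] grasp on (suppress); wire := (-3, -1)
[3] halt off; pass (-3, -1)
[4] wander off; pass (-3, -1)
output (-3, -1)
last writer: layer 2 = grasp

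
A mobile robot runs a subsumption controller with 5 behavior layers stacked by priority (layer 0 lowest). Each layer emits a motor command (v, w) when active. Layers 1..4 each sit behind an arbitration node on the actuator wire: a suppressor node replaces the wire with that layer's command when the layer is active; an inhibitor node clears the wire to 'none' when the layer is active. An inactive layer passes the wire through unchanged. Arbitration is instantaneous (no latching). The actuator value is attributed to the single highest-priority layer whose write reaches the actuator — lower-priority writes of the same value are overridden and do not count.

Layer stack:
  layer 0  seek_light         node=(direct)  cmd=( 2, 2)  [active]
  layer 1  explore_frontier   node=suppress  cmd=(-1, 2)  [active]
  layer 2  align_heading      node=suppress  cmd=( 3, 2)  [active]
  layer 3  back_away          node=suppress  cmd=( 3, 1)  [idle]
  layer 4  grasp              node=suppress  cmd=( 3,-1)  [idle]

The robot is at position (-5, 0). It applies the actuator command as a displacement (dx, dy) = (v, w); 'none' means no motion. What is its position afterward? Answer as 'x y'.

L0 seek_light: active, feeds wire = (2, 2)
L1 explore_frontier: active, suppressor → wire = (-1, 2)
L2 align_heading: active, suppressor → wire = (3, 2)
L3 back_away: idle → wire stays (3, 2)
L4 grasp: idle → wire stays (3, 2)
actuator = (3, 2)
position: (-5, 0) + (3, 2) = (-2, 2)

-2 2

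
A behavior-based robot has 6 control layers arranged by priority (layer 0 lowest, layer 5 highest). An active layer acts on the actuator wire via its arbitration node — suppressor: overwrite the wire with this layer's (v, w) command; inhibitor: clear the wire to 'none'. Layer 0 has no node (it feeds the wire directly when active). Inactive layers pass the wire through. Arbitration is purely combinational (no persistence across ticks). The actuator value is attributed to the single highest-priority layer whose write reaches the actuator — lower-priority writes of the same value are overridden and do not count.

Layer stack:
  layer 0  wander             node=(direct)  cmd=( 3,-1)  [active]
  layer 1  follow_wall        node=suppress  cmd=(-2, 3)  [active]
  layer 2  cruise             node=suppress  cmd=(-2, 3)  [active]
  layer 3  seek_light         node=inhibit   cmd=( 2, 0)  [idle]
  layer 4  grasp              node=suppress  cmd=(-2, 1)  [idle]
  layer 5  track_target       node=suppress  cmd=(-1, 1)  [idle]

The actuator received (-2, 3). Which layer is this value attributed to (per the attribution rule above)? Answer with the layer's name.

cruise

L0 wander: active, feeds wire = (3, -1)
L1 follow_wall: active, suppressor → wire = (-2, 3)
L2 cruise: active, suppressor → wire = (-2, 3)
L3 seek_light: idle → wire stays (-2, 3)
L4 grasp: idle → wire stays (-2, 3)
L5 track_target: idle → wire stays (-2, 3)
actuator = (-2, 3)
last writer: layer 2 = cruise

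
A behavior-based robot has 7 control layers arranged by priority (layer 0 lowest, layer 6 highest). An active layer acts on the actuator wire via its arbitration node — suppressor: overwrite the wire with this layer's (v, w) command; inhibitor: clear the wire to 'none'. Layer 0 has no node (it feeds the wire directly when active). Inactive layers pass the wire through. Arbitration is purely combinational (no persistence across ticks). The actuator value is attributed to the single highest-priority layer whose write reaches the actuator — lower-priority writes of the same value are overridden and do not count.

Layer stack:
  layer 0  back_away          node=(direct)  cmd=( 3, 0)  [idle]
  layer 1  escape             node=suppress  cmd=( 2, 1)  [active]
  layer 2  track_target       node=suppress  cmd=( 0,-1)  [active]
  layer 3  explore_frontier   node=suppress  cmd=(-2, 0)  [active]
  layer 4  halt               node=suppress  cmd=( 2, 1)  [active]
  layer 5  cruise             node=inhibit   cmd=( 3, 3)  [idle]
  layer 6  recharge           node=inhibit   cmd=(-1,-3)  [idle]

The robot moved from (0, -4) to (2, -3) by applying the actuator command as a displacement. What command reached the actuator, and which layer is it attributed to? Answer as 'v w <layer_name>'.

2 1 halt

displacement = (2, -3) − (0, -4) = (2, 1)
L0 back_away: idle → wire = none
L1 escape: active, suppressor → wire = (2, 1)
L2 track_target: active, suppressor → wire = (0, -1)
L3 explore_frontier: active, suppressor → wire = (-2, 0)
L4 halt: active, suppressor → wire = (2, 1)
L5 cruise: idle → wire stays (2, 1)
L6 recharge: idle → wire stays (2, 1)
actuator = (2, 1) — from layer 4 (halt)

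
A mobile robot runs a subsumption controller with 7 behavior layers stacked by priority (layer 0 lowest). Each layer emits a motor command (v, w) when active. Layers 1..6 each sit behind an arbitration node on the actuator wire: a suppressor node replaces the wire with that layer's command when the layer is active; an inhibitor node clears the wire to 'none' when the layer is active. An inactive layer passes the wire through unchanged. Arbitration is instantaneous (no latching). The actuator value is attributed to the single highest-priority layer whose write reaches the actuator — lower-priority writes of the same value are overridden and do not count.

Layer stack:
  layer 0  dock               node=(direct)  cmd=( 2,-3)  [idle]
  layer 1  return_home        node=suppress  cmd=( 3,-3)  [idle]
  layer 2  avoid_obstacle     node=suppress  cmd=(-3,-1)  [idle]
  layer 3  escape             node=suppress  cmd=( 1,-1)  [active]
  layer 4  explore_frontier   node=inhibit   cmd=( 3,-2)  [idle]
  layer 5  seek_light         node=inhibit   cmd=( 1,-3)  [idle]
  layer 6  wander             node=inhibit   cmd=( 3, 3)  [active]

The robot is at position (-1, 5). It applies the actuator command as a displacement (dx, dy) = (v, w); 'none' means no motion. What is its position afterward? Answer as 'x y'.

-1 5

L0 dock: idle → wire = none
L1 return_home: idle → wire stays none
L2 avoid_obstacle: idle → wire stays none
L3 escape: active, suppressor → wire = (1, -1)
L4 explore_frontier: idle → wire stays (1, -1)
L5 seek_light: idle → wire stays (1, -1)
L6 wander: active, inhibitor → wire = none
actuator = none
position: (-1, 5) + none = (-1, 5)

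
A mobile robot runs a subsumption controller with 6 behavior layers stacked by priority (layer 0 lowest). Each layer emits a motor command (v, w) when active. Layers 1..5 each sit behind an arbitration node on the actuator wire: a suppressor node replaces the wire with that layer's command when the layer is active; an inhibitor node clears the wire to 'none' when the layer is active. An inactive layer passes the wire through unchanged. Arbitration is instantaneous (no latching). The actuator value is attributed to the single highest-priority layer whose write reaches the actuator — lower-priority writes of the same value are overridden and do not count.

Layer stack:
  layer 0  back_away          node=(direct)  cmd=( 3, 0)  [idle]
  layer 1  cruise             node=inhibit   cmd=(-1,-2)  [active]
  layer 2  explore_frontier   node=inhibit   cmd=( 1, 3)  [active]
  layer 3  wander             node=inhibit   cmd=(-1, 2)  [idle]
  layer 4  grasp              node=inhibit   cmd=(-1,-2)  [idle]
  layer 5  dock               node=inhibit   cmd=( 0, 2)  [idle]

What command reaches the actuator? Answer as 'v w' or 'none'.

L0 back_away: idle → wire = none
L1 cruise: active, inhibitor → wire = none
L2 explore_frontier: active, inhibitor → wire = none
L3 wander: idle → wire stays none
L4 grasp: idle → wire stays none
L5 dock: idle → wire stays none
actuator = none

none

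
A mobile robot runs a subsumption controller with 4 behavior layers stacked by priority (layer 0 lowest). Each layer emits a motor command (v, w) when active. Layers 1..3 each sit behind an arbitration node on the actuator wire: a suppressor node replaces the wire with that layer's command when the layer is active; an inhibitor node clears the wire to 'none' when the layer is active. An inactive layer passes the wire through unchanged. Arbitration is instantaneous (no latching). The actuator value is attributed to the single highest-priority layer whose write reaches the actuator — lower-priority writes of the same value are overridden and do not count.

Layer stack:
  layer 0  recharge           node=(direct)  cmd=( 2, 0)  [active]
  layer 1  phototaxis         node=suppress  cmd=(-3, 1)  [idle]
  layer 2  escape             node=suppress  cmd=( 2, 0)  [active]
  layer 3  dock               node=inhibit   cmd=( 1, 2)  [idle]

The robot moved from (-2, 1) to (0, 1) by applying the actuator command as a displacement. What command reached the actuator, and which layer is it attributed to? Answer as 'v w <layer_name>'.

2 0 escape

displacement = (0, 1) − (-2, 1) = (2, 0)
L0 recharge: active, feeds wire = (2, 0)
L1 phototaxis: idle → wire stays (2, 0)
L2 escape: active, suppressor → wire = (2, 0)
L3 dock: idle → wire stays (2, 0)
actuator = (2, 0) — from layer 2 (escape)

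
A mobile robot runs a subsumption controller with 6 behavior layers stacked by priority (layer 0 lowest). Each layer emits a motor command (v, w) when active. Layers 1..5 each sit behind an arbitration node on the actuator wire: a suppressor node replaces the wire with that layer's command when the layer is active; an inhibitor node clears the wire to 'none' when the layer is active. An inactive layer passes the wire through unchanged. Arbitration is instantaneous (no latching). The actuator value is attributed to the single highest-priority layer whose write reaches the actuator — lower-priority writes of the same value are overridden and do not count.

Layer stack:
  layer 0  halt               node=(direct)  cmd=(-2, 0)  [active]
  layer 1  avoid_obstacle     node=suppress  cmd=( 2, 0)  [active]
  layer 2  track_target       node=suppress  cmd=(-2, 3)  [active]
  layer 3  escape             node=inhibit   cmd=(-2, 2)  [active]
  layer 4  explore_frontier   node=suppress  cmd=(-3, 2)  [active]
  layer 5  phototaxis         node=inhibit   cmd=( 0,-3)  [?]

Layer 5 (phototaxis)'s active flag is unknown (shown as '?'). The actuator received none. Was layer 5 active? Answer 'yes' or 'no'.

If layer 5 is active=yes:
  actuator would be none
If layer 5 is active=no:
  actuator would be (-3, 2)
Observed none, so layer 5 was active.

yes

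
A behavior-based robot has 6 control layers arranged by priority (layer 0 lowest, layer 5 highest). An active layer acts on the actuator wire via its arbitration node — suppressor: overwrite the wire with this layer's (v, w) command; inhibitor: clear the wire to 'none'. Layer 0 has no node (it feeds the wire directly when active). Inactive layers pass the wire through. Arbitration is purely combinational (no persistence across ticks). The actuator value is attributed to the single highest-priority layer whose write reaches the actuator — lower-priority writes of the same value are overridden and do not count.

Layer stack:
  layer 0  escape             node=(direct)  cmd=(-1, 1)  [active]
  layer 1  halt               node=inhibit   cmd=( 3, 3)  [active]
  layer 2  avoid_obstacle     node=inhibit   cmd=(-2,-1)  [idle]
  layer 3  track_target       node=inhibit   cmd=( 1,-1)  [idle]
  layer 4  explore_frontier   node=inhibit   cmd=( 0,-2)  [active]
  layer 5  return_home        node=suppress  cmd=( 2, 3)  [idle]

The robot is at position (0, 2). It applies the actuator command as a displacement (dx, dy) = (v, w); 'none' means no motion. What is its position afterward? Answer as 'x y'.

0 2

L0 escape: active, feeds wire = (-1, 1)
L1 halt: active, inhibitor → wire = none
L2 avoid_obstacle: idle → wire stays none
L3 track_target: idle → wire stays none
L4 explore_frontier: active, inhibitor → wire = none
L5 return_home: idle → wire stays none
actuator = none
position: (0, 2) + none = (0, 2)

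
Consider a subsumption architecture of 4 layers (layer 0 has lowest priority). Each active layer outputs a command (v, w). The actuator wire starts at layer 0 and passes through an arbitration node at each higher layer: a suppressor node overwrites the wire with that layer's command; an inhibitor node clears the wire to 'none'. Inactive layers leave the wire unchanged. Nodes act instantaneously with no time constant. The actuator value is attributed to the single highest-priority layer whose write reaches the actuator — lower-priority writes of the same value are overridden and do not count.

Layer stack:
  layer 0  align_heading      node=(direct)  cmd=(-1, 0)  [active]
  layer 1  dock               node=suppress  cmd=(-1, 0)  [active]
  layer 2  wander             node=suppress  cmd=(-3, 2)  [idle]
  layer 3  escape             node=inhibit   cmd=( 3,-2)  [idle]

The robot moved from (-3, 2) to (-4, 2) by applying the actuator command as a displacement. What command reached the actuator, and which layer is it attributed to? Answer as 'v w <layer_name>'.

displacement = (-4, 2) − (-3, 2) = (-1, 0)
layer 0 (align_heading) active — direct: (-1, 0)
layer 1 (dock) active — suppresses: (-1, 0)
layer 2 (wander) idle — unchanged: (-1, 0)
layer 3 (escape) idle — unchanged: (-1, 0)
→ actuator (-1, 0) — from layer 1 (dock)

-1 0 dock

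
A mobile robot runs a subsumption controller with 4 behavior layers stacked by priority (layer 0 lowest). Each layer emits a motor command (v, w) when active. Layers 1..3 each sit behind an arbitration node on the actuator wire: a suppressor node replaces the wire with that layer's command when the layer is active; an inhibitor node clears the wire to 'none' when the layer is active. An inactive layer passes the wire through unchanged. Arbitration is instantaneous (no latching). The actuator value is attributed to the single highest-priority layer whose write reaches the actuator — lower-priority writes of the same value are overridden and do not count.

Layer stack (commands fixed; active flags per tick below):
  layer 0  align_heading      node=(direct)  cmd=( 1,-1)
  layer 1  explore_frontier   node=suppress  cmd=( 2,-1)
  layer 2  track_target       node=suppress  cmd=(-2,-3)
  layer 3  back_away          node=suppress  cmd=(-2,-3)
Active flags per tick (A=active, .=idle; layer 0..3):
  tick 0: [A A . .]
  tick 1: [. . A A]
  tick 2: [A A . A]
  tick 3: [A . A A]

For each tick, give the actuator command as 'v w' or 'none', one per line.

tick 0:
  layer 0 (align_heading) active — direct: (1, -1)
  layer 1 (explore_frontier) active — suppresses: (2, -1)
  layer 2 (track_target) idle — unchanged: (2, -1)
  layer 3 (back_away) idle — unchanged: (2, -1)
  → actuator (2, -1)
tick 1:
  layer 0 (align_heading) idle — none
  layer 1 (explore_frontier) idle — unchanged: none
  layer 2 (track_target) active — suppresses: (-2, -3)
  layer 3 (back_away) active — suppresses: (-2, -3)
  → actuator (-2, -3)
tick 2:
  layer 0 (align_heading) active — direct: (1, -1)
  layer 1 (explore_frontier) active — suppresses: (2, -1)
  layer 2 (track_target) idle — unchanged: (2, -1)
  layer 3 (back_away) active — suppresses: (-2, -3)
  → actuator (-2, -3)
tick 3:
  layer 0 (align_heading) active — direct: (1, -1)
  layer 1 (explore_frontier) idle — unchanged: (1, -1)
  layer 2 (track_target) active — suppresses: (-2, -3)
  layer 3 (back_away) active — suppresses: (-2, -3)
  → actuator (-2, -3)

2 -1
-2 -3
-2 -3
-2 -3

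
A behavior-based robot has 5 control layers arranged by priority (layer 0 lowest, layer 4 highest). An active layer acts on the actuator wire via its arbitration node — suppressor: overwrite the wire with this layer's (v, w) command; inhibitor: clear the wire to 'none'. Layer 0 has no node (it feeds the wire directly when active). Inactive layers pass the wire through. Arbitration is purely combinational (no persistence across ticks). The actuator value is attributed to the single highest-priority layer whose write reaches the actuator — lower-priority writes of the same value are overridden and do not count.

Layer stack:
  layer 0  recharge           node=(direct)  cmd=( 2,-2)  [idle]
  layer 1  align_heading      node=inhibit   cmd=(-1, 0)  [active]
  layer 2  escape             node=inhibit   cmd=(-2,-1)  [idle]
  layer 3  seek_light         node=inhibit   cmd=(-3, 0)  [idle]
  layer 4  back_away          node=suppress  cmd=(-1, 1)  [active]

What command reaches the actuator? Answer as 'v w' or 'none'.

-1 1

layer 0 (recharge) idle — none
layer 1 (align_heading) active — inhibits: none
layer 2 (escape) idle — unchanged: none
layer 3 (seek_light) idle — unchanged: none
layer 4 (back_away) active — suppresses: (-1, 1)
→ actuator (-1, 1)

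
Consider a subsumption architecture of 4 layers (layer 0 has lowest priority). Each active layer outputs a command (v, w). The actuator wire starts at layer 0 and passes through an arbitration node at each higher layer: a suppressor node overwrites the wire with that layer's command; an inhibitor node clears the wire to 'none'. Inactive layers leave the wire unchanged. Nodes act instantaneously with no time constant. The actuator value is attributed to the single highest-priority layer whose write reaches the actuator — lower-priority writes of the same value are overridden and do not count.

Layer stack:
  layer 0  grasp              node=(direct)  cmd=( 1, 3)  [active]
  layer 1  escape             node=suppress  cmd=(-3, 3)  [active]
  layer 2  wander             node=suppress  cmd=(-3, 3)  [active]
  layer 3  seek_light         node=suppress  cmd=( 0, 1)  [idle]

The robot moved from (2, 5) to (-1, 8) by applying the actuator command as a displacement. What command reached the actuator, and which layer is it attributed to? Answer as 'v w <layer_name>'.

displacement = (-1, 8) − (2, 5) = (-3, 3)
[0] grasp on; wire := (1, 3)
[1] escape on (suppress); wire := (-3, 3)
[2] wander on (suppress); wire := (-3, 3)
[3] seek_light off; pass (-3, 3)
output (-3, 3) — from layer 2 (wander)

-3 3 wander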